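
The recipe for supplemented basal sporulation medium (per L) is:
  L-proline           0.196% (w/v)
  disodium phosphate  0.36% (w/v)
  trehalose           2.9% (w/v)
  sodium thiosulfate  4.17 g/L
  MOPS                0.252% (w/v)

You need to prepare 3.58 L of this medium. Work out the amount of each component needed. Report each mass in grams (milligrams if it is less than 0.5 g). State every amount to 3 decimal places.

L-proline 7.017 g; disodium phosphate 12.888 g; trehalose 103.820 g; sodium thiosulfate 14.929 g; MOPS 9.022 g

Working volume: 3.58 L.
L-proline: 0.196 g per 100 mL × 3580 mL ÷ 100 = 7.017 g
disodium phosphate: 0.36 g per 100 mL × 3580 mL ÷ 100 = 12.888 g
trehalose: 2.9 g per 100 mL × 3580 mL ÷ 100 = 103.820 g
sodium thiosulfate: 4.17 g/L × 3.58 L = 14.929 g
MOPS: 0.252 g per 100 mL × 3580 mL ÷ 100 = 9.022 g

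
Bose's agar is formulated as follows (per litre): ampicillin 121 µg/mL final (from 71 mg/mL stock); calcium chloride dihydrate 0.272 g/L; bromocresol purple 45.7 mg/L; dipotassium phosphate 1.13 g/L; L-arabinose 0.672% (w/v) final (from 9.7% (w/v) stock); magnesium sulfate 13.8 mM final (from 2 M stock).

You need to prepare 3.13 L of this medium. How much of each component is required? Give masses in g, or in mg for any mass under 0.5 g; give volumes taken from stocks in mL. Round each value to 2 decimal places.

Scale factor relative to 1 L: 3.13.
ampicillin: V = C2·V2/C1 = 121 µg/mL × 3130 mL ÷ 71000 µg/mL = 5.33 mL
calcium chloride dihydrate: 0.272 g/L × 3.13 L = 0.85 g
bromocresol purple: 45.7 mg/L × 3.13 L = 143.04 mg
dipotassium phosphate: 1.13 g/L × 3.13 L = 3.54 g
L-arabinose: dilute stock: 0.672% ÷ 9.7% × 3130 mL = 216.84 mL
magnesium sulfate: V = C2·V2/C1 = 13.8 mM × 3130 mL ÷ 2000 mM = 21.60 mL

ampicillin 5.33 mL; calcium chloride dihydrate 0.85 g; bromocresol purple 143.04 mg; dipotassium phosphate 3.54 g; L-arabinose 216.84 mL; magnesium sulfate 21.60 mL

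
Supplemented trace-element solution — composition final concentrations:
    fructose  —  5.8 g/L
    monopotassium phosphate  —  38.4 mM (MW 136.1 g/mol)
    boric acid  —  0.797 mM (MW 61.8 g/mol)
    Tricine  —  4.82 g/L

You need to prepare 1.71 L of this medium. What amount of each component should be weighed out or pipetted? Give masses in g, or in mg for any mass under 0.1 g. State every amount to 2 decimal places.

fructose 9.92 g; monopotassium phosphate 8.94 g; boric acid 84.23 mg; Tricine 8.24 g

Scale factor relative to 1 L: 1.71.
fructose: 5.8 g/L × 1.71 L = 9.92 g
monopotassium phosphate: 38.4 mmol/L × 136.1 g/mol × 1.71 L ÷ 1000 = 8.94 g
boric acid: 0.797 mmol/L × 61.8 mg/mmol × 1.71 L = 84.23 mg
Tricine: 4.82 g/L × 1.71 L = 8.24 g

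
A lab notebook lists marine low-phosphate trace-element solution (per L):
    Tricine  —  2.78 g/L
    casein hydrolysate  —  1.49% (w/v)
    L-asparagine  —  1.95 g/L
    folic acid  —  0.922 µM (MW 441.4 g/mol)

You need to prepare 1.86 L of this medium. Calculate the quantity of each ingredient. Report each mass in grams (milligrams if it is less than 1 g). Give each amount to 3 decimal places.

Working volume: 1.86 L.
Tricine: 2.78 g/L × 1.86 L = 5.171 g
casein hydrolysate: 1.49% w/v = 14.9 g/L → 14.9 × 1.86 L = 27.714 g
L-asparagine: 1.95 g/L × 1.86 L = 3.627 g
folic acid: 0.922 µmol/L × 441.4 g/mol × 1.86 L ÷ 1000 = 0.757 mg

Tricine 5.171 g; casein hydrolysate 27.714 g; L-asparagine 3.627 g; folic acid 0.757 mg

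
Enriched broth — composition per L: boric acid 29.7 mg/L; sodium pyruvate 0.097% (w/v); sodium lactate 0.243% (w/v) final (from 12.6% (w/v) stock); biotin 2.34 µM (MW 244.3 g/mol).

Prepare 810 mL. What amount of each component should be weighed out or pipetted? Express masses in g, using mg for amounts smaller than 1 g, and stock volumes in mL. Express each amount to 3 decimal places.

Scale factor relative to 1 L: 0.81.
boric acid: 29.7 mg/L × 0.81 L = 24.057 mg
sodium pyruvate: 0.097 g per 100 mL × 810 mL ÷ 100 = 0.7857 g = 785.700 mg
sodium lactate: dilute stock: 0.243% ÷ 12.6% × 810 mL = 15.621 mL
biotin: 2.34 µmol/L × 244.3 g/mol × 0.81 L ÷ 1000 = 0.463 mg

boric acid 24.057 mg; sodium pyruvate 785.700 mg; sodium lactate 15.621 mL; biotin 0.463 mg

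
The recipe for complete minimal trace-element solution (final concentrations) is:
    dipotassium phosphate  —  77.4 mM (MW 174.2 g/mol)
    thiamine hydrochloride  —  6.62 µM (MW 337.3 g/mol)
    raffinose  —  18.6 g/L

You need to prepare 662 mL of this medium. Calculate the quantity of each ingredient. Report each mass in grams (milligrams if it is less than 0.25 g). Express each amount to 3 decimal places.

Working volume: 662 mL = 0.662 L.
dipotassium phosphate: 77.4 mmol/L × 174.2 g/mol × 0.662 L ÷ 1000 = 8.926 g
thiamine hydrochloride: 6.62 µmol/L × 337.3 g/mol × 0.662 L ÷ 1000 = 1.478 mg
raffinose: 18.6 g/L × 0.662 L = 12.313 g

dipotassium phosphate 8.926 g; thiamine hydrochloride 1.478 mg; raffinose 12.313 g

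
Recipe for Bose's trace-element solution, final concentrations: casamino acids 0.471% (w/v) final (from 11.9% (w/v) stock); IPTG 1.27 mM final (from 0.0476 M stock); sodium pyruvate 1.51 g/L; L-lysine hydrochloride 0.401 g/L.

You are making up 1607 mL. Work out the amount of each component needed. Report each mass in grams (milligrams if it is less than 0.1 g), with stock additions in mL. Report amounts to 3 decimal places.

Target volume = 1607 mL = 1.607 L.
casamino acids: C1V1 = C2V2 → 0.471% ÷ 11.9% × 1607 mL = 63.605 mL
IPTG: C1V1 = C2V2 → 1.27 mM × 1607 mL ÷ 47.6 mM = 42.876 mL
sodium pyruvate: 1.51 g/L × 1.607 L = 2.427 g
L-lysine hydrochloride: 0.401 g/L × 1.607 L = 0.644 g

casamino acids 63.605 mL; IPTG 42.876 mL; sodium pyruvate 2.427 g; L-lysine hydrochloride 0.644 g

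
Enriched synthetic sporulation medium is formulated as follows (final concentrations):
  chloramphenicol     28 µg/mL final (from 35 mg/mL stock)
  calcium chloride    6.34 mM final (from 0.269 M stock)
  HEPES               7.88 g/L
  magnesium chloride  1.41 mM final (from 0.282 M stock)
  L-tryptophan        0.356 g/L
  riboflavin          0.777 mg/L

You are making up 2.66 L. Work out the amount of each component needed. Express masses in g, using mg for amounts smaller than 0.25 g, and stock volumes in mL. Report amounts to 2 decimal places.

chloramphenicol 2.13 mL; calcium chloride 62.69 mL; HEPES 20.96 g; magnesium chloride 13.30 mL; L-tryptophan 0.95 g; riboflavin 2.07 mg

Scale factor relative to 1 L: 2.66.
chloramphenicol: V = C2·V2/C1 = 28 µg/mL × 2660 mL ÷ 35000 µg/mL = 2.13 mL
calcium chloride: V = C2·V2/C1 = 6.34 mM × 2660 mL ÷ 269 mM = 62.69 mL
HEPES: 7.88 g/L × 2.66 L = 20.96 g
magnesium chloride: V = C2·V2/C1 = 1.41 mM × 2660 mL ÷ 282 mM = 13.30 mL
L-tryptophan: 0.356 g/L × 2.66 L = 0.95 g
riboflavin: 0.777 mg/L × 2.66 L = 2.07 mg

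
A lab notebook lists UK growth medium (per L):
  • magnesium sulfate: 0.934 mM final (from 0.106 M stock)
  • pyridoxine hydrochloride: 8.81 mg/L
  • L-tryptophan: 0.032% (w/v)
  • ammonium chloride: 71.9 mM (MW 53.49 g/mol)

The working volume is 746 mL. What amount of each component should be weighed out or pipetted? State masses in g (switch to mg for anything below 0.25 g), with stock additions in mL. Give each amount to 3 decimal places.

magnesium sulfate 6.573 mL; pyridoxine hydrochloride 6.572 mg; L-tryptophan 238.720 mg; ammonium chloride 2.869 g

Working volume: 746 mL = 0.746 L.
magnesium sulfate: C1V1 = C2V2 → 0.934 mM × 746 mL ÷ 106 mM = 6.573 mL
pyridoxine hydrochloride: 8.81 mg/L × 0.746 L = 6.572 mg
L-tryptophan: 0.032% w/v = 0.32 g/L → 0.32 × 0.746 L = 0.23872 g = 238.720 mg
ammonium chloride: 71.9 mmol/L × 53.49 g/mol × 0.746 L ÷ 1000 = 2.869 g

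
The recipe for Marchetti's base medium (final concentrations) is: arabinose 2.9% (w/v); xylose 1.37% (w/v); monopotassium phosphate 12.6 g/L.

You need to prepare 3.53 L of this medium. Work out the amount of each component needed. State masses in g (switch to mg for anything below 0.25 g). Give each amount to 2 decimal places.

arabinose 102.37 g; xylose 48.36 g; monopotassium phosphate 44.48 g

Scale factor relative to 1 L: 3.53.
arabinose: 2.9% w/v = 29 g/L → 29 × 3.53 L = 102.37 g
xylose: 1.37 g per 100 mL × 3530 mL ÷ 100 = 48.36 g
monopotassium phosphate: 12.6 g/L × 3.53 L = 44.48 g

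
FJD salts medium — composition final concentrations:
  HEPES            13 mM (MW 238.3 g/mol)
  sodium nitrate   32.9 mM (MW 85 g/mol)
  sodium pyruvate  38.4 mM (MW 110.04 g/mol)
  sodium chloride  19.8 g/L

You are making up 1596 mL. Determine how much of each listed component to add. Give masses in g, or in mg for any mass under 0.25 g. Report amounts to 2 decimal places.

Target volume = 1596 mL = 1.596 L.
HEPES: 13 mmol/L × 238.3 g/mol × 1.596 L ÷ 1000 = 4.94 g
sodium nitrate: 32.9 mmol/L × 85 g/mol × 1.596 L ÷ 1000 = 4.46 g
sodium pyruvate: 38.4 mmol/L × 110.04 g/mol × 1.596 L ÷ 1000 = 6.74 g
sodium chloride: 19.8 g/L × 1.596 L = 31.60 g

HEPES 4.94 g; sodium nitrate 4.46 g; sodium pyruvate 6.74 g; sodium chloride 31.60 g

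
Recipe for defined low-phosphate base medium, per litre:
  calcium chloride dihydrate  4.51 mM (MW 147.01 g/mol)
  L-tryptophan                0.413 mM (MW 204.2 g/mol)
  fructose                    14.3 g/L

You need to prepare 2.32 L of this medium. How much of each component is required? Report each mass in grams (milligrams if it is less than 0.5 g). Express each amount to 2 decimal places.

calcium chloride dihydrate 1.54 g; L-tryptophan 195.66 mg; fructose 33.18 g

Working volume: 2.32 L.
calcium chloride dihydrate: 4.51 mmol/L × 147.01 g/mol × 2.32 L ÷ 1000 = 1.54 g
L-tryptophan: 0.413 mmol/L × 204.2 mg/mmol × 2.32 L = 195.66 mg
fructose: 14.3 g/L × 2.32 L = 33.18 g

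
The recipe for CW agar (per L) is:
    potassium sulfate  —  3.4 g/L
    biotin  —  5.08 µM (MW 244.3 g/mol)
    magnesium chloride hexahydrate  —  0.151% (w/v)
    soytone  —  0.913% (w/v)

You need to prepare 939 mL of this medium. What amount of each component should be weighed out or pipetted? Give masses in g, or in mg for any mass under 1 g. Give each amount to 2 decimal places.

Target volume = 939 mL = 0.939 L.
potassium sulfate: 3.4 g/L × 0.939 L = 3.19 g
biotin: 5.08 µmol/L × 244.3 g/mol × 0.939 L ÷ 1000 = 1.17 mg
magnesium chloride hexahydrate: 0.151% w/v = 1.51 g/L → 1.51 × 0.939 L = 1.42 g
soytone: 0.913% w/v = 9.13 g/L → 9.13 × 0.939 L = 8.57 g

potassium sulfate 3.19 g; biotin 1.17 mg; magnesium chloride hexahydrate 1.42 g; soytone 8.57 g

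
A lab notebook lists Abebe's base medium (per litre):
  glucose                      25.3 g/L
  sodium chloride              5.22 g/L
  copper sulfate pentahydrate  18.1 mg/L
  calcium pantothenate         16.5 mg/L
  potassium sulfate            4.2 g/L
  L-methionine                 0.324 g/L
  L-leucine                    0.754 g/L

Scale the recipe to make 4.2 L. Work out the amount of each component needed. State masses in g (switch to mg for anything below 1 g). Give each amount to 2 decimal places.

glucose 106.26 g; sodium chloride 21.92 g; copper sulfate pentahydrate 76.02 mg; calcium pantothenate 69.30 mg; potassium sulfate 17.64 g; L-methionine 1.36 g; L-leucine 3.17 g

Scale factor relative to 1 L: 4.2.
glucose: 25.3 g/L × 4.2 L = 106.26 g
sodium chloride: 5.22 g/L × 4.2 L = 21.92 g
copper sulfate pentahydrate: 18.1 mg/L × 4.2 L = 76.02 mg
calcium pantothenate: 16.5 mg/L × 4.2 L = 69.30 mg
potassium sulfate: 4.2 g/L × 4.2 L = 17.64 g
L-methionine: 0.324 g/L × 4.2 L = 1.36 g
L-leucine: 0.754 g/L × 4.2 L = 3.17 g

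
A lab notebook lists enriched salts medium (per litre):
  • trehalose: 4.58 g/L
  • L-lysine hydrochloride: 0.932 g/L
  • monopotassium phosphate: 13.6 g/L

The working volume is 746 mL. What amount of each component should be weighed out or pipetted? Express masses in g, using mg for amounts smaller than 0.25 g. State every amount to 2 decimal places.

Target volume = 746 mL = 0.746 L.
trehalose: 4.58 g/L × 0.746 L = 3.42 g
L-lysine hydrochloride: 0.932 g/L × 0.746 L = 0.70 g
monopotassium phosphate: 13.6 g/L × 0.746 L = 10.15 g

trehalose 3.42 g; L-lysine hydrochloride 0.70 g; monopotassium phosphate 10.15 g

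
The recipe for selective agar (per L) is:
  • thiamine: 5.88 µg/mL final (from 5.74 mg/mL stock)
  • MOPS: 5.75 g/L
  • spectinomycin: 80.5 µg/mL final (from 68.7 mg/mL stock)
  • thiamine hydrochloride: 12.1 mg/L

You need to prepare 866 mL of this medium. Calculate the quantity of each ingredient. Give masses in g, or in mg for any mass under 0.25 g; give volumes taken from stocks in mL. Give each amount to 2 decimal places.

thiamine 0.89 mL; MOPS 4.98 g; spectinomycin 1.01 mL; thiamine hydrochloride 10.48 mg

Working volume: 866 mL = 0.866 L.
thiamine: C1V1 = C2V2 → 5.88 µg/mL × 866 mL ÷ 5740 µg/mL = 0.89 mL
MOPS: 5.75 g/L × 0.866 L = 4.98 g
spectinomycin: dilute stock: 80.5 µg/mL × 866 mL ÷ 68700 µg/mL = 1.01 mL
thiamine hydrochloride: 12.1 mg/L × 0.866 L = 10.48 mg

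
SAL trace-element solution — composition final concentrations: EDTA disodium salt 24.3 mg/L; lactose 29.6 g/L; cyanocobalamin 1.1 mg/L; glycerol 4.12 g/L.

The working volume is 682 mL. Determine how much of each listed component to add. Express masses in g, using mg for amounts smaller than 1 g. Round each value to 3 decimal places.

EDTA disodium salt 16.573 mg; lactose 20.187 g; cyanocobalamin 0.750 mg; glycerol 2.810 g

Target volume = 682 mL = 0.682 L.
EDTA disodium salt: 24.3 mg/L × 0.682 L = 16.573 mg
lactose: 29.6 g/L × 0.682 L = 20.187 g
cyanocobalamin: 1.1 mg/L × 0.682 L = 0.750 mg
glycerol: 4.12 g/L × 0.682 L = 2.810 g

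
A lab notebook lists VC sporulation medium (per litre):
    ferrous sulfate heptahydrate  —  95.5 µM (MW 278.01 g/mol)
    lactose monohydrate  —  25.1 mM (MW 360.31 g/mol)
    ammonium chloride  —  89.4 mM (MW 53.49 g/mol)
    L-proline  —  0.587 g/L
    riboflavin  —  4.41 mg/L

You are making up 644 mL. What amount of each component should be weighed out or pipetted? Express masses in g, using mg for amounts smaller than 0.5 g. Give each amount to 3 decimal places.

Scale factor relative to 1 L: 0.644.
ferrous sulfate heptahydrate: 95.5 µmol/L × 278.01 g/mol × 0.644 L ÷ 1000 = 17.098 mg
lactose monohydrate: 25.1 mmol/L × 360.31 g/mol × 0.644 L ÷ 1000 = 5.824 g
ammonium chloride: 89.4 mmol/L × 53.49 g/mol × 0.644 L ÷ 1000 = 3.080 g
L-proline: 0.587 g/L × 0.644 L = 0.378028 g = 378.028 mg
riboflavin: 4.41 mg/L × 0.644 L = 2.840 mg

ferrous sulfate heptahydrate 17.098 mg; lactose monohydrate 5.824 g; ammonium chloride 3.080 g; L-proline 378.028 mg; riboflavin 2.840 mg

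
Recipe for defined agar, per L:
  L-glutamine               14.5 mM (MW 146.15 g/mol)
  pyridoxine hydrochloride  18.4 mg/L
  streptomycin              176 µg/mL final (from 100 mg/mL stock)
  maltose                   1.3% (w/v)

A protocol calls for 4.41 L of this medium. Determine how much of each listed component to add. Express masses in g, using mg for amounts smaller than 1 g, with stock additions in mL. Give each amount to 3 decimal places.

L-glutamine 9.346 g; pyridoxine hydrochloride 81.144 mg; streptomycin 7.762 mL; maltose 57.330 g

Scale factor relative to 1 L: 4.41.
L-glutamine: 14.5 mmol/L × 146.15 g/mol × 4.41 L ÷ 1000 = 9.346 g
pyridoxine hydrochloride: 18.4 mg/L × 4.41 L = 81.144 mg
streptomycin: V = C2·V2/C1 = 176 µg/mL × 4410 mL ÷ 100000 µg/mL = 7.762 mL
maltose: 1.3 g per 100 mL × 4410 mL ÷ 100 = 57.330 g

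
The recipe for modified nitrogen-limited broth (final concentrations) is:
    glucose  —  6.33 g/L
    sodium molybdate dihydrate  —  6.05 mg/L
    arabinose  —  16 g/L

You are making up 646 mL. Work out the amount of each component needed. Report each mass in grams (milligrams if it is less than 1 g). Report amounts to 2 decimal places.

glucose 4.09 g; sodium molybdate dihydrate 3.91 mg; arabinose 10.34 g

Scale factor relative to 1 L: 0.646.
glucose: 6.33 g/L × 0.646 L = 4.09 g
sodium molybdate dihydrate: 6.05 mg/L × 0.646 L = 3.91 mg
arabinose: 16 g/L × 0.646 L = 10.34 g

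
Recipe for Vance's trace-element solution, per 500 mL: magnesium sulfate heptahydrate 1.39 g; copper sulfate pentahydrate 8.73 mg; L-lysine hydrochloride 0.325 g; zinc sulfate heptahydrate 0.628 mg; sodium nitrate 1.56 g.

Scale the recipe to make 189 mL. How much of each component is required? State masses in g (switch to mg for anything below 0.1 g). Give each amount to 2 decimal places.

Scale factor = 189 mL / 500 mL = 0.378.
magnesium sulfate heptahydrate: 1.39 g × (189 mL / 500 mL) = 0.53 g
copper sulfate pentahydrate: 8.73 mg × (189 mL / 500 mL) = 3.30 mg
L-lysine hydrochloride: 0.325 g × (189 mL / 500 mL) = 0.12 g
zinc sulfate heptahydrate: 0.628 mg × (189 mL / 500 mL) = 0.24 mg
sodium nitrate: 1.56 g × (189 mL / 500 mL) = 0.59 g

magnesium sulfate heptahydrate 0.53 g; copper sulfate pentahydrate 3.30 mg; L-lysine hydrochloride 0.12 g; zinc sulfate heptahydrate 0.24 mg; sodium nitrate 0.59 g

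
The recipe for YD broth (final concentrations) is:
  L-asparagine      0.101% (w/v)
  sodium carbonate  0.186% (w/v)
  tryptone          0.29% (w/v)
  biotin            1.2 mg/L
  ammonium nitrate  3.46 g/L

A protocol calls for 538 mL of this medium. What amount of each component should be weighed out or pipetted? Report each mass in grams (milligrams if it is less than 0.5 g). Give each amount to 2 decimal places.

L-asparagine 0.54 g; sodium carbonate 1.00 g; tryptone 1.56 g; biotin 0.65 mg; ammonium nitrate 1.86 g

Scale factor relative to 1 L: 0.538.
L-asparagine: 0.101 g per 100 mL × 538 mL ÷ 100 = 0.54 g
sodium carbonate: 0.186% w/v = 1.86 g/L → 1.86 × 0.538 L = 1.00 g
tryptone: 0.29 g per 100 mL × 538 mL ÷ 100 = 1.56 g
biotin: 1.2 mg/L × 0.538 L = 0.65 mg
ammonium nitrate: 3.46 g/L × 0.538 L = 1.86 g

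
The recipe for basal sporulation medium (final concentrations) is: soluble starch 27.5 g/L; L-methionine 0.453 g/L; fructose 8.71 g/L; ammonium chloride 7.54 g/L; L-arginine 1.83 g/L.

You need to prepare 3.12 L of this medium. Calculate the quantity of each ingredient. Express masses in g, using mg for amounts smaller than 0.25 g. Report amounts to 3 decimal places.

Working volume: 3.12 L.
soluble starch: 27.5 g/L × 3.12 L = 85.800 g
L-methionine: 0.453 g/L × 3.12 L = 1.413 g
fructose: 8.71 g/L × 3.12 L = 27.175 g
ammonium chloride: 7.54 g/L × 3.12 L = 23.525 g
L-arginine: 1.83 g/L × 3.12 L = 5.710 g

soluble starch 85.800 g; L-methionine 1.413 g; fructose 27.175 g; ammonium chloride 23.525 g; L-arginine 5.710 g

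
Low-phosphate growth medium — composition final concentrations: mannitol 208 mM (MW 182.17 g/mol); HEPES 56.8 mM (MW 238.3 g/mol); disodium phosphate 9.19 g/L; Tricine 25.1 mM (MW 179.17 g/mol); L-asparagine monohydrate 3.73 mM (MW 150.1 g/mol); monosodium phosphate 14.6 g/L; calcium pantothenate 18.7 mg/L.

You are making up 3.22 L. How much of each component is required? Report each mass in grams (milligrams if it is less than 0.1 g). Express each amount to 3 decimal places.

mannitol 122.010 g; HEPES 43.584 g; disodium phosphate 29.592 g; Tricine 14.481 g; L-asparagine monohydrate 1.803 g; monosodium phosphate 47.012 g; calcium pantothenate 60.214 mg

Scale factor relative to 1 L: 3.22.
mannitol: 208 mmol/L × 182.17 g/mol × 3.22 L ÷ 1000 = 122.010 g
HEPES: 56.8 mmol/L × 238.3 g/mol × 3.22 L ÷ 1000 = 43.584 g
disodium phosphate: 9.19 g/L × 3.22 L = 29.592 g
Tricine: 25.1 mmol/L × 179.17 g/mol × 3.22 L ÷ 1000 = 14.481 g
L-asparagine monohydrate: 3.73 mmol/L × 150.1 g/mol × 3.22 L ÷ 1000 = 1.803 g
monosodium phosphate: 14.6 g/L × 3.22 L = 47.012 g
calcium pantothenate: 18.7 mg/L × 3.22 L = 60.214 mg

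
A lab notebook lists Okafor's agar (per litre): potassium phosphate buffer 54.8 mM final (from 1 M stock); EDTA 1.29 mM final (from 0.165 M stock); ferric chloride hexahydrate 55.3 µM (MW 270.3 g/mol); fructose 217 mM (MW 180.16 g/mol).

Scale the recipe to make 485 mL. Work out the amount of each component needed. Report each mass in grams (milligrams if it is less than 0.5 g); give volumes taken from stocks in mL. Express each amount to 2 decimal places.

potassium phosphate buffer 26.58 mL; EDTA 3.79 mL; ferric chloride hexahydrate 7.25 mg; fructose 18.96 g

Working volume: 485 mL = 0.485 L.
potassium phosphate buffer: C1V1 = C2V2 → 54.8 mM × 485 mL ÷ 1000 mM = 26.58 mL
EDTA: dilute stock: 1.29 mM × 485 mL ÷ 165 mM = 3.79 mL
ferric chloride hexahydrate: 55.3 µmol/L × 270.3 g/mol × 0.485 L ÷ 1000 = 7.25 mg
fructose: 217 mmol/L × 180.16 g/mol × 0.485 L ÷ 1000 = 18.96 g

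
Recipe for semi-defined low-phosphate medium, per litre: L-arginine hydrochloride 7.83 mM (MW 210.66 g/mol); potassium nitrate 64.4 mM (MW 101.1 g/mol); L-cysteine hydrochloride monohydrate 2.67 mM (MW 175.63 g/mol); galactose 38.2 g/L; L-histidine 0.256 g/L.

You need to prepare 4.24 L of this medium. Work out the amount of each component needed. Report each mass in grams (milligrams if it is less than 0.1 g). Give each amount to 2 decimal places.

Scale factor relative to 1 L: 4.24.
L-arginine hydrochloride: 7.83 mmol/L × 210.66 g/mol × 4.24 L ÷ 1000 = 6.99 g
potassium nitrate: 64.4 mmol/L × 101.1 g/mol × 4.24 L ÷ 1000 = 27.61 g
L-cysteine hydrochloride monohydrate: 2.67 mmol/L × 175.63 g/mol × 4.24 L ÷ 1000 = 1.99 g
galactose: 38.2 g/L × 4.24 L = 161.97 g
L-histidine: 0.256 g/L × 4.24 L = 1.09 g

L-arginine hydrochloride 6.99 g; potassium nitrate 27.61 g; L-cysteine hydrochloride monohydrate 1.99 g; galactose 161.97 g; L-histidine 1.09 g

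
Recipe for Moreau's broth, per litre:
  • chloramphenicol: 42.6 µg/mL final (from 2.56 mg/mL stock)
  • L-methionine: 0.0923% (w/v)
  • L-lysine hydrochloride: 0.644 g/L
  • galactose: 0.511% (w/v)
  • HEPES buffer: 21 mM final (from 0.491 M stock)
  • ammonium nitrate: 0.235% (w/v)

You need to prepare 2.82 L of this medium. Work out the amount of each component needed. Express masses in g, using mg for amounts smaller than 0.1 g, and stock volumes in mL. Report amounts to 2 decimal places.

chloramphenicol 46.93 mL; L-methionine 2.60 g; L-lysine hydrochloride 1.82 g; galactose 14.41 g; HEPES buffer 120.61 mL; ammonium nitrate 6.63 g

Working volume: 2.82 L.
chloramphenicol: C1V1 = C2V2 → 42.6 µg/mL × 2820 mL ÷ 2560 µg/mL = 46.93 mL
L-methionine: 0.0923 g per 100 mL × 2820 mL ÷ 100 = 2.60 g
L-lysine hydrochloride: 0.644 g/L × 2.82 L = 1.82 g
galactose: 0.511% w/v = 5.11 g/L → 5.11 × 2.82 L = 14.41 g
HEPES buffer: dilute stock: 21 mM × 2820 mL ÷ 491 mM = 120.61 mL
ammonium nitrate: 0.235 g per 100 mL × 2820 mL ÷ 100 = 6.63 g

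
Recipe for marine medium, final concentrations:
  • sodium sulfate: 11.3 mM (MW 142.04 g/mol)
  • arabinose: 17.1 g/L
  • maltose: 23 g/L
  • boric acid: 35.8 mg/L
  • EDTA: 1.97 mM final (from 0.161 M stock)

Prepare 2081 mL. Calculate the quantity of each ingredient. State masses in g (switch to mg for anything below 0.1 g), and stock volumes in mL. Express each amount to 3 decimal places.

Scale factor relative to 1 L: 2.081.
sodium sulfate: 11.3 mmol/L × 142.04 g/mol × 2.081 L ÷ 1000 = 3.340 g
arabinose: 17.1 g/L × 2.081 L = 35.585 g
maltose: 23 g/L × 2.081 L = 47.863 g
boric acid: 35.8 mg/L × 2.081 L = 74.500 mg
EDTA: dilute stock: 1.97 mM × 2081 mL ÷ 161 mM = 25.463 mL

sodium sulfate 3.340 g; arabinose 35.585 g; maltose 47.863 g; boric acid 74.500 mg; EDTA 25.463 mL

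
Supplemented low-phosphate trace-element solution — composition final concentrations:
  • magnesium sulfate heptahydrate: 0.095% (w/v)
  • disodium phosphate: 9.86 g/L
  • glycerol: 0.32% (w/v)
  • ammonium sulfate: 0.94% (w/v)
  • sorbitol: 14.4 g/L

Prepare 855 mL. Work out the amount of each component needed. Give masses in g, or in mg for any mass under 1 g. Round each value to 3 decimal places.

magnesium sulfate heptahydrate 812.250 mg; disodium phosphate 8.430 g; glycerol 2.736 g; ammonium sulfate 8.037 g; sorbitol 12.312 g

Working volume: 855 mL = 0.855 L.
magnesium sulfate heptahydrate: 0.095 g per 100 mL × 855 mL ÷ 100 = 0.81225 g = 812.250 mg
disodium phosphate: 9.86 g/L × 0.855 L = 8.430 g
glycerol: 0.32 g per 100 mL × 855 mL ÷ 100 = 2.736 g
ammonium sulfate: 0.94 g per 100 mL × 855 mL ÷ 100 = 8.037 g
sorbitol: 14.4 g/L × 0.855 L = 12.312 g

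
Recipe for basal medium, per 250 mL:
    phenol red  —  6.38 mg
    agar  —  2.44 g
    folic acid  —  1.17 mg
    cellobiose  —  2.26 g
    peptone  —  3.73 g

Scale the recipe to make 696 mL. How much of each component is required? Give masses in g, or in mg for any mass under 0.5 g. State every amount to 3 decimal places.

phenol red 17.762 mg; agar 6.793 g; folic acid 3.257 mg; cellobiose 6.292 g; peptone 10.384 g

Ratio of target to recipe volume: 696 / 250 = 2.784.
phenol red: 6.38 mg × (696 mL / 250 mL) = 17.762 mg
agar: 2.44 g × (696 mL / 250 mL) = 6.793 g
folic acid: 1.17 mg × (696 mL / 250 mL) = 3.257 mg
cellobiose: 2.26 g × (696 mL / 250 mL) = 6.292 g
peptone: 3.73 g × (696 mL / 250 mL) = 10.384 g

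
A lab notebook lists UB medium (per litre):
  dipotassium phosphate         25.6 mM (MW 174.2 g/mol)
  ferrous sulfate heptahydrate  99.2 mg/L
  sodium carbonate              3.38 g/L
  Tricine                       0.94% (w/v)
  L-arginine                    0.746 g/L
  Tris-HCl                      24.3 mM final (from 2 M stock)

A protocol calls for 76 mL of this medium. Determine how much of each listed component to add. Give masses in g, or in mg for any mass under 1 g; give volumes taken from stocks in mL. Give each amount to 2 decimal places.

dipotassium phosphate 338.92 mg; ferrous sulfate heptahydrate 7.54 mg; sodium carbonate 256.88 mg; Tricine 714.40 mg; L-arginine 56.70 mg; Tris-HCl 0.92 mL

Target volume = 76 mL = 0.076 L.
dipotassium phosphate: 25.6 mmol/L × 174.2 mg/mmol × 0.076 L = 338.92 mg
ferrous sulfate heptahydrate: 99.2 mg/L × 0.076 L = 7.54 mg
sodium carbonate: 3.38 g/L × 0.076 L = 0.25688 g = 256.88 mg
Tricine: 0.94 g per 100 mL × 76 mL ÷ 100 = 0.7144 g = 714.40 mg
L-arginine: 0.746 g/L × 0.076 L = 0.056696 g = 56.70 mg
Tris-HCl: V = C2·V2/C1 = 24.3 mM × 76 mL ÷ 2000 mM = 0.92 mL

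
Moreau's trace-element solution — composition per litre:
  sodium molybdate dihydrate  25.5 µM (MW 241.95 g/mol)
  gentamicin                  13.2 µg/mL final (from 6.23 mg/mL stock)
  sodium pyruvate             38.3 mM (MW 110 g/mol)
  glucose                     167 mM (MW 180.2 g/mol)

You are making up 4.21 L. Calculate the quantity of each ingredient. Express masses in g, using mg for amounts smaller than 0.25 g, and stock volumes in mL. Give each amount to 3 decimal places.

sodium molybdate dihydrate 25.975 mg; gentamicin 8.920 mL; sodium pyruvate 17.737 g; glucose 126.693 g

Scale factor relative to 1 L: 4.21.
sodium molybdate dihydrate: 25.5 µmol/L × 241.95 g/mol × 4.21 L ÷ 1000 = 25.975 mg
gentamicin: C1V1 = C2V2 → 13.2 µg/mL × 4210 mL ÷ 6230 µg/mL = 8.920 mL
sodium pyruvate: 38.3 mmol/L × 110 g/mol × 4.21 L ÷ 1000 = 17.737 g
glucose: 167 mmol/L × 180.2 g/mol × 4.21 L ÷ 1000 = 126.693 g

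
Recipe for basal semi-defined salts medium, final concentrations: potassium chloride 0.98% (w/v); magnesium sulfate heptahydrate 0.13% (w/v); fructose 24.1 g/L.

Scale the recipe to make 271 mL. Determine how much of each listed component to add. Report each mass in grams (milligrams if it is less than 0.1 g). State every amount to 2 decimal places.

Target volume = 271 mL = 0.271 L.
potassium chloride: 0.98% w/v = 9.8 g/L → 9.8 × 0.271 L = 2.66 g
magnesium sulfate heptahydrate: 0.13% w/v = 1.3 g/L → 1.3 × 0.271 L = 0.35 g
fructose: 24.1 g/L × 0.271 L = 6.53 g

potassium chloride 2.66 g; magnesium sulfate heptahydrate 0.35 g; fructose 6.53 g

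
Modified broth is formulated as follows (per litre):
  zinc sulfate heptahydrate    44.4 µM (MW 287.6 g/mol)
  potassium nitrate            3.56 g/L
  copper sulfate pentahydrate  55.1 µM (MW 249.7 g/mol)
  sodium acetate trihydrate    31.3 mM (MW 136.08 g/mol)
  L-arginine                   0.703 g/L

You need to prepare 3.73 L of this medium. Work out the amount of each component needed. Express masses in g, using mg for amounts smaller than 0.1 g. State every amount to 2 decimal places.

Scale factor relative to 1 L: 3.73.
zinc sulfate heptahydrate: 44.4 µmol/L × 287.6 g/mol × 3.73 L ÷ 1000 = 47.63 mg
potassium nitrate: 3.56 g/L × 3.73 L = 13.28 g
copper sulfate pentahydrate: 55.1 µmol/L × 249.7 g/mol × 3.73 L ÷ 1000 = 51.32 mg
sodium acetate trihydrate: 31.3 mmol/L × 136.08 g/mol × 3.73 L ÷ 1000 = 15.89 g
L-arginine: 0.703 g/L × 3.73 L = 2.62 g

zinc sulfate heptahydrate 47.63 mg; potassium nitrate 13.28 g; copper sulfate pentahydrate 51.32 mg; sodium acetate trihydrate 15.89 g; L-arginine 2.62 g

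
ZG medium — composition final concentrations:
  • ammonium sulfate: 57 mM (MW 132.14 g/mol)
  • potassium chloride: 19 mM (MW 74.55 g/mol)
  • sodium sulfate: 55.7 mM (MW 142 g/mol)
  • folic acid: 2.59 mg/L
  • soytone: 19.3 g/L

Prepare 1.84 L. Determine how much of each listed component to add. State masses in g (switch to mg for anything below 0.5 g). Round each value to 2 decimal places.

ammonium sulfate 13.86 g; potassium chloride 2.61 g; sodium sulfate 14.55 g; folic acid 4.77 mg; soytone 35.51 g

Working volume: 1.84 L.
ammonium sulfate: 57 mmol/L × 132.14 g/mol × 1.84 L ÷ 1000 = 13.86 g
potassium chloride: 19 mmol/L × 74.55 g/mol × 1.84 L ÷ 1000 = 2.61 g
sodium sulfate: 55.7 mmol/L × 142 g/mol × 1.84 L ÷ 1000 = 14.55 g
folic acid: 2.59 mg/L × 1.84 L = 4.77 mg
soytone: 19.3 g/L × 1.84 L = 35.51 g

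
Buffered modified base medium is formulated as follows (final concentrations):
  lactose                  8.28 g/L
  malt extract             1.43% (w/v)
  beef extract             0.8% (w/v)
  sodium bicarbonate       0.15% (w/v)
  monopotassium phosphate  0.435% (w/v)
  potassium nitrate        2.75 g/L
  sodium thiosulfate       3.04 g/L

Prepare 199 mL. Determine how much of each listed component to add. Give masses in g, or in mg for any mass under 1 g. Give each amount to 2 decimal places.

lactose 1.65 g; malt extract 2.85 g; beef extract 1.59 g; sodium bicarbonate 298.50 mg; monopotassium phosphate 865.65 mg; potassium nitrate 547.25 mg; sodium thiosulfate 604.96 mg

Target volume = 199 mL = 0.199 L.
lactose: 8.28 g/L × 0.199 L = 1.65 g
malt extract: 1.43 g per 100 mL × 199 mL ÷ 100 = 2.85 g
beef extract: 0.8 g per 100 mL × 199 mL ÷ 100 = 1.59 g
sodium bicarbonate: 0.15 g per 100 mL × 199 mL ÷ 100 = 0.2985 g = 298.50 mg
monopotassium phosphate: 0.435 g per 100 mL × 199 mL ÷ 100 = 0.86565 g = 865.65 mg
potassium nitrate: 2.75 g/L × 0.199 L = 0.54725 g = 547.25 mg
sodium thiosulfate: 3.04 g/L × 0.199 L = 0.60496 g = 604.96 mg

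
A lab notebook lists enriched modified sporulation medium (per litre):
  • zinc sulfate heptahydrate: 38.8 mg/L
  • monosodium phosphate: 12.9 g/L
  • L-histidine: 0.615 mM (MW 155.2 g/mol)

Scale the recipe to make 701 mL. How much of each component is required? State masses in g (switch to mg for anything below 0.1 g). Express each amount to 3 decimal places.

zinc sulfate heptahydrate 27.199 mg; monosodium phosphate 9.043 g; L-histidine 66.909 mg

Scale factor relative to 1 L: 0.701.
zinc sulfate heptahydrate: 38.8 mg/L × 0.701 L = 27.199 mg
monosodium phosphate: 12.9 g/L × 0.701 L = 9.043 g
L-histidine: 0.615 mmol/L × 155.2 mg/mmol × 0.701 L = 66.909 mg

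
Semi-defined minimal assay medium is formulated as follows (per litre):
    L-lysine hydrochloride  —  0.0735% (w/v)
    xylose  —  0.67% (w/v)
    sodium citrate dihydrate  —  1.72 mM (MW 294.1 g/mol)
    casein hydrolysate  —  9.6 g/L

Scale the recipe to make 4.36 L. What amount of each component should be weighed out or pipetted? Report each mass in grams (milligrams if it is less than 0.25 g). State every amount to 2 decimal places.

L-lysine hydrochloride 3.20 g; xylose 29.21 g; sodium citrate dihydrate 2.21 g; casein hydrolysate 41.86 g

Scale factor relative to 1 L: 4.36.
L-lysine hydrochloride: 0.0735% w/v = 0.735 g/L → 0.735 × 4.36 L = 3.20 g
xylose: 0.67% w/v = 6.7 g/L → 6.7 × 4.36 L = 29.21 g
sodium citrate dihydrate: 1.72 mmol/L × 294.1 g/mol × 4.36 L ÷ 1000 = 2.21 g
casein hydrolysate: 9.6 g/L × 4.36 L = 41.86 g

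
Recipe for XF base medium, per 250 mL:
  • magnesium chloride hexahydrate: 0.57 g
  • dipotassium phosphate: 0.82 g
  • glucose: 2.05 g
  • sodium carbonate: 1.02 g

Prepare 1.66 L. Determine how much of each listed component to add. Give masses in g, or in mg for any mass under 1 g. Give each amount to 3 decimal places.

Scale factor = 1660 mL / 250 mL = 6.64.
magnesium chloride hexahydrate: 0.57 g × (1660 mL / 250 mL) = 3.785 g
dipotassium phosphate: 0.82 g × (1660 mL / 250 mL) = 5.445 g
glucose: 2.05 g × (1660 mL / 250 mL) = 13.612 g
sodium carbonate: 1.02 g × (1660 mL / 250 mL) = 6.773 g

magnesium chloride hexahydrate 3.785 g; dipotassium phosphate 5.445 g; glucose 13.612 g; sodium carbonate 6.773 g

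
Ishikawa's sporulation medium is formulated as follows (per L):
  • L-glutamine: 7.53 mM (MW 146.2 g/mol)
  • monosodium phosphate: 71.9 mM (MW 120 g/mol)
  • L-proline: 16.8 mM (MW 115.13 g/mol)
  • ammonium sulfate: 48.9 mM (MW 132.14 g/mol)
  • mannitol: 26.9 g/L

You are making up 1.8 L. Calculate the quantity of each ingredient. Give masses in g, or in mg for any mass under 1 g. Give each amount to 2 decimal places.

Working volume: 1.8 L.
L-glutamine: 7.53 mmol/L × 146.2 g/mol × 1.8 L ÷ 1000 = 1.98 g
monosodium phosphate: 71.9 mmol/L × 120 g/mol × 1.8 L ÷ 1000 = 15.53 g
L-proline: 16.8 mmol/L × 115.13 g/mol × 1.8 L ÷ 1000 = 3.48 g
ammonium sulfate: 48.9 mmol/L × 132.14 g/mol × 1.8 L ÷ 1000 = 11.63 g
mannitol: 26.9 g/L × 1.8 L = 48.42 g

L-glutamine 1.98 g; monosodium phosphate 15.53 g; L-proline 3.48 g; ammonium sulfate 11.63 g; mannitol 48.42 g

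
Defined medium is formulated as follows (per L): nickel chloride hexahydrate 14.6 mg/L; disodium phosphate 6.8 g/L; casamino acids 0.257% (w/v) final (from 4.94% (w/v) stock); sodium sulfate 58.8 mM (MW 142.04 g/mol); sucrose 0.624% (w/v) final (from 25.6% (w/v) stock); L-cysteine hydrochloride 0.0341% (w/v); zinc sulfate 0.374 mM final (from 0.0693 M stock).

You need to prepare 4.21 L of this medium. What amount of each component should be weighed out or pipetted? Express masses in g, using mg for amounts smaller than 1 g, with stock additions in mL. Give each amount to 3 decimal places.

nickel chloride hexahydrate 61.466 mg; disodium phosphate 28.628 g; casamino acids 219.022 mL; sodium sulfate 35.162 g; sucrose 102.619 mL; L-cysteine hydrochloride 1.436 g; zinc sulfate 22.721 mL

Working volume: 4.21 L.
nickel chloride hexahydrate: 14.6 mg/L × 4.21 L = 61.466 mg
disodium phosphate: 6.8 g/L × 4.21 L = 28.628 g
casamino acids: dilute stock: 0.257% ÷ 4.94% × 4210 mL = 219.022 mL
sodium sulfate: 58.8 mmol/L × 142.04 g/mol × 4.21 L ÷ 1000 = 35.162 g
sucrose: C1V1 = C2V2 → 0.624% ÷ 25.6% × 4210 mL = 102.619 mL
L-cysteine hydrochloride: 0.0341 g per 100 mL × 4210 mL ÷ 100 = 1.436 g
zinc sulfate: V = C2·V2/C1 = 0.374 mM × 4210 mL ÷ 69.3 mM = 22.721 mL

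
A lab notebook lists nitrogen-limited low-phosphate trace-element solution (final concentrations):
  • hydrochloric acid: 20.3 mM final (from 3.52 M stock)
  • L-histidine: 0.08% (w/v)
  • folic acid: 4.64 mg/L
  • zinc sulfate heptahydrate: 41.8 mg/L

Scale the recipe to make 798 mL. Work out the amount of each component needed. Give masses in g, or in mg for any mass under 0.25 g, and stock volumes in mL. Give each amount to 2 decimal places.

hydrochloric acid 4.60 mL; L-histidine 0.64 g; folic acid 3.70 mg; zinc sulfate heptahydrate 33.36 mg

Working volume: 798 mL = 0.798 L.
hydrochloric acid: dilute stock: 20.3 mM × 798 mL ÷ 3520 mM = 4.60 mL
L-histidine: 0.08 g per 100 mL × 798 mL ÷ 100 = 0.64 g
folic acid: 4.64 mg/L × 0.798 L = 3.70 mg
zinc sulfate heptahydrate: 41.8 mg/L × 0.798 L = 33.36 mg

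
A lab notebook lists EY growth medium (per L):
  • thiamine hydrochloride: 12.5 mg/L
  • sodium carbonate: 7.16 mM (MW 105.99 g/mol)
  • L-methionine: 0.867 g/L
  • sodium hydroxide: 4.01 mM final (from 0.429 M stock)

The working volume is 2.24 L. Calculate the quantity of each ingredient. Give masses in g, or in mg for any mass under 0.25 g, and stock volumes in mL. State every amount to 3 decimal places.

Working volume: 2.24 L.
thiamine hydrochloride: 12.5 mg/L × 2.24 L = 28.000 mg
sodium carbonate: 7.16 mmol/L × 105.99 g/mol × 2.24 L ÷ 1000 = 1.700 g
L-methionine: 0.867 g/L × 2.24 L = 1.942 g
sodium hydroxide: dilute stock: 4.01 mM × 2240 mL ÷ 429 mM = 20.938 mL

thiamine hydrochloride 28.000 mg; sodium carbonate 1.700 g; L-methionine 1.942 g; sodium hydroxide 20.938 mL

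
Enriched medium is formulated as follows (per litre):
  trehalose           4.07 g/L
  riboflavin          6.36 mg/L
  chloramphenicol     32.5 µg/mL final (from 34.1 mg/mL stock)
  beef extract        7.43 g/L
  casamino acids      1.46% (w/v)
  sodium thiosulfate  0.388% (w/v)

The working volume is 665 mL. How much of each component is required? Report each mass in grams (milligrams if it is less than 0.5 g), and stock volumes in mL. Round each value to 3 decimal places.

trehalose 2.707 g; riboflavin 4.229 mg; chloramphenicol 0.634 mL; beef extract 4.941 g; casamino acids 9.709 g; sodium thiosulfate 2.580 g

Target volume = 665 mL = 0.665 L.
trehalose: 4.07 g/L × 0.665 L = 2.707 g
riboflavin: 6.36 mg/L × 0.665 L = 4.229 mg
chloramphenicol: V = C2·V2/C1 = 32.5 µg/mL × 665 mL ÷ 34100 µg/mL = 0.634 mL
beef extract: 7.43 g/L × 0.665 L = 4.941 g
casamino acids: 1.46% w/v = 14.6 g/L → 14.6 × 0.665 L = 9.709 g
sodium thiosulfate: 0.388% w/v = 3.88 g/L → 3.88 × 0.665 L = 2.580 g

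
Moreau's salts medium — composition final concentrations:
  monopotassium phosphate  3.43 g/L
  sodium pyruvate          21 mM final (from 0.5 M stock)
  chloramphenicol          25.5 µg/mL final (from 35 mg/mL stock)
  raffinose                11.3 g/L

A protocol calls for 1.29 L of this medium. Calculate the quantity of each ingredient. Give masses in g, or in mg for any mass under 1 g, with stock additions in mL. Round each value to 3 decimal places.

monopotassium phosphate 4.425 g; sodium pyruvate 54.180 mL; chloramphenicol 0.940 mL; raffinose 14.577 g

Working volume: 1.29 L.
monopotassium phosphate: 3.43 g/L × 1.29 L = 4.425 g
sodium pyruvate: V = C2·V2/C1 = 21 mM × 1290 mL ÷ 500 mM = 54.180 mL
chloramphenicol: C1V1 = C2V2 → 25.5 µg/mL × 1290 mL ÷ 35000 µg/mL = 0.940 mL
raffinose: 11.3 g/L × 1.29 L = 14.577 g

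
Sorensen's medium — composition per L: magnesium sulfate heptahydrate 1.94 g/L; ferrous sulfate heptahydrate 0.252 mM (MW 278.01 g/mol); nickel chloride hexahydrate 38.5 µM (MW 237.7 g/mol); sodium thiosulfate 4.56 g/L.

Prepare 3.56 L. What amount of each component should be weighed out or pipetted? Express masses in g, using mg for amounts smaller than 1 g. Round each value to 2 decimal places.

Working volume: 3.56 L.
magnesium sulfate heptahydrate: 1.94 g/L × 3.56 L = 6.91 g
ferrous sulfate heptahydrate: 0.252 mmol/L × 278.01 mg/mmol × 3.56 L = 249.41 mg
nickel chloride hexahydrate: 38.5 µmol/L × 237.7 g/mol × 3.56 L ÷ 1000 = 32.58 mg
sodium thiosulfate: 4.56 g/L × 3.56 L = 16.23 g

magnesium sulfate heptahydrate 6.91 g; ferrous sulfate heptahydrate 249.41 mg; nickel chloride hexahydrate 32.58 mg; sodium thiosulfate 16.23 g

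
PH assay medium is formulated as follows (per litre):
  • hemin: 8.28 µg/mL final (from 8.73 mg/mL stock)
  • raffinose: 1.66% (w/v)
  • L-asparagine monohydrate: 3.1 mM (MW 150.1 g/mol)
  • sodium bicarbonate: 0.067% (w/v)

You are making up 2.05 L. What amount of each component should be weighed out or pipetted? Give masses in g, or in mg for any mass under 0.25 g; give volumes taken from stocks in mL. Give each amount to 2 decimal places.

hemin 1.94 mL; raffinose 34.03 g; L-asparagine monohydrate 0.95 g; sodium bicarbonate 1.37 g

Scale factor relative to 1 L: 2.05.
hemin: C1V1 = C2V2 → 8.28 µg/mL × 2050 mL ÷ 8730 µg/mL = 1.94 mL
raffinose: 1.66% w/v = 16.6 g/L → 16.6 × 2.05 L = 34.03 g
L-asparagine monohydrate: 3.1 mmol/L × 150.1 g/mol × 2.05 L ÷ 1000 = 0.95 g
sodium bicarbonate: 0.067% w/v = 0.67 g/L → 0.67 × 2.05 L = 1.37 g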